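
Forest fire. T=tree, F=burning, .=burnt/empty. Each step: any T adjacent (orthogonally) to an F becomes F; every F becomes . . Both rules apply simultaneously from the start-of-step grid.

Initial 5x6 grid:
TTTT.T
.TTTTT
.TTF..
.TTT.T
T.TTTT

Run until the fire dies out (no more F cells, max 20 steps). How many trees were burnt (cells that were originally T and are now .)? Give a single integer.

Answer: 20

Derivation:
Step 1: +3 fires, +1 burnt (F count now 3)
Step 2: +6 fires, +3 burnt (F count now 6)
Step 3: +6 fires, +6 burnt (F count now 6)
Step 4: +3 fires, +6 burnt (F count now 3)
Step 5: +2 fires, +3 burnt (F count now 2)
Step 6: +0 fires, +2 burnt (F count now 0)
Fire out after step 6
Initially T: 21, now '.': 29
Total burnt (originally-T cells now '.'): 20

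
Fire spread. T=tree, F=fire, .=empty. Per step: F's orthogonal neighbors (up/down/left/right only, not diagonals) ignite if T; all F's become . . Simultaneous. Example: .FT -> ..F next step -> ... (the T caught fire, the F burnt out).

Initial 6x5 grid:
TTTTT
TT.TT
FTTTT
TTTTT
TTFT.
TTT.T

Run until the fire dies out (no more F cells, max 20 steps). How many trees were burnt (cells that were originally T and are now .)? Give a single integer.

Answer: 24

Derivation:
Step 1: +7 fires, +2 burnt (F count now 7)
Step 2: +7 fires, +7 burnt (F count now 7)
Step 3: +4 fires, +7 burnt (F count now 4)
Step 4: +3 fires, +4 burnt (F count now 3)
Step 5: +2 fires, +3 burnt (F count now 2)
Step 6: +1 fires, +2 burnt (F count now 1)
Step 7: +0 fires, +1 burnt (F count now 0)
Fire out after step 7
Initially T: 25, now '.': 29
Total burnt (originally-T cells now '.'): 24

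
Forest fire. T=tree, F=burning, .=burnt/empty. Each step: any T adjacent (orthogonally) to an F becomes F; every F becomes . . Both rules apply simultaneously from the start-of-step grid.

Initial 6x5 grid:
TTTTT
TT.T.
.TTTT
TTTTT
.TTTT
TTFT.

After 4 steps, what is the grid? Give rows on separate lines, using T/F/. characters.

Step 1: 3 trees catch fire, 1 burn out
  TTTTT
  TT.T.
  .TTTT
  TTTTT
  .TFTT
  TF.F.
Step 2: 4 trees catch fire, 3 burn out
  TTTTT
  TT.T.
  .TTTT
  TTFTT
  .F.FT
  F....
Step 3: 4 trees catch fire, 4 burn out
  TTTTT
  TT.T.
  .TFTT
  TF.FT
  ....F
  .....
Step 4: 4 trees catch fire, 4 burn out
  TTTTT
  TT.T.
  .F.FT
  F...F
  .....
  .....

TTTTT
TT.T.
.F.FT
F...F
.....
.....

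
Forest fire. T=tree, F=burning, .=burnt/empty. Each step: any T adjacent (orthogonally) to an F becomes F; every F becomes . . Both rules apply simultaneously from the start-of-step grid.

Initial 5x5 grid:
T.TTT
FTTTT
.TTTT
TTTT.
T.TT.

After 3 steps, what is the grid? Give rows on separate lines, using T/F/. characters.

Step 1: 2 trees catch fire, 1 burn out
  F.TTT
  .FTTT
  .TTTT
  TTTT.
  T.TT.
Step 2: 2 trees catch fire, 2 burn out
  ..TTT
  ..FTT
  .FTTT
  TTTT.
  T.TT.
Step 3: 4 trees catch fire, 2 burn out
  ..FTT
  ...FT
  ..FTT
  TFTT.
  T.TT.

..FTT
...FT
..FTT
TFTT.
T.TT.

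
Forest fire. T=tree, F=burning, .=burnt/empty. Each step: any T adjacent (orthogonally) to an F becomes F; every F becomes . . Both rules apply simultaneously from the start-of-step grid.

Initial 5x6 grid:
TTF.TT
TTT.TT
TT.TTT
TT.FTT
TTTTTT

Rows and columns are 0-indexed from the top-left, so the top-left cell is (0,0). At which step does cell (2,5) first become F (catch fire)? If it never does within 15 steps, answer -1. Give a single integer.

Step 1: cell (2,5)='T' (+5 fires, +2 burnt)
Step 2: cell (2,5)='T' (+6 fires, +5 burnt)
Step 3: cell (2,5)='F' (+6 fires, +6 burnt)
  -> target ignites at step 3
Step 4: cell (2,5)='.' (+5 fires, +6 burnt)
Step 5: cell (2,5)='.' (+2 fires, +5 burnt)
Step 6: cell (2,5)='.' (+0 fires, +2 burnt)
  fire out at step 6

3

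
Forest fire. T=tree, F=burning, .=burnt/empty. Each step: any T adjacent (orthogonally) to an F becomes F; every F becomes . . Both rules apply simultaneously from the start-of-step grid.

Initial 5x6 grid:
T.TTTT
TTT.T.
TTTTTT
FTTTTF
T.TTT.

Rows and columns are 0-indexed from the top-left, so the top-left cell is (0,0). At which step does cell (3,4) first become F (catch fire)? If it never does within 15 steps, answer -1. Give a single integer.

Step 1: cell (3,4)='F' (+5 fires, +2 burnt)
  -> target ignites at step 1
Step 2: cell (3,4)='.' (+6 fires, +5 burnt)
Step 3: cell (3,4)='.' (+7 fires, +6 burnt)
Step 4: cell (3,4)='.' (+2 fires, +7 burnt)
Step 5: cell (3,4)='.' (+3 fires, +2 burnt)
Step 6: cell (3,4)='.' (+0 fires, +3 burnt)
  fire out at step 6

1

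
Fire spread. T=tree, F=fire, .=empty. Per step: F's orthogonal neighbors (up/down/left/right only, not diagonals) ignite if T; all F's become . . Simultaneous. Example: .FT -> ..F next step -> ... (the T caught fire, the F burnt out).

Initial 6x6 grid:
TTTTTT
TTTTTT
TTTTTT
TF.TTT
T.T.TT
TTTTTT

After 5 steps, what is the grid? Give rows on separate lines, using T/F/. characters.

Step 1: 2 trees catch fire, 1 burn out
  TTTTTT
  TTTTTT
  TFTTTT
  F..TTT
  T.T.TT
  TTTTTT
Step 2: 4 trees catch fire, 2 burn out
  TTTTTT
  TFTTTT
  F.FTTT
  ...TTT
  F.T.TT
  TTTTTT
Step 3: 5 trees catch fire, 4 burn out
  TFTTTT
  F.FTTT
  ...FTT
  ...TTT
  ..T.TT
  FTTTTT
Step 4: 6 trees catch fire, 5 burn out
  F.FTTT
  ...FTT
  ....FT
  ...FTT
  ..T.TT
  .FTTTT
Step 5: 5 trees catch fire, 6 burn out
  ...FTT
  ....FT
  .....F
  ....FT
  ..T.TT
  ..FTTT

...FTT
....FT
.....F
....FT
..T.TT
..FTTT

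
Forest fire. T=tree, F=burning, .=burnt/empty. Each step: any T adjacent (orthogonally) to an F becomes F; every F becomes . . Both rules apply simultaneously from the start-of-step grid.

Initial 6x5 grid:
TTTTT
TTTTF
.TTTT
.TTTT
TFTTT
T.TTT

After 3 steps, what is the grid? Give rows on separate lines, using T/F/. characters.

Step 1: 6 trees catch fire, 2 burn out
  TTTTF
  TTTF.
  .TTTF
  .FTTT
  F.FTT
  T.TTT
Step 2: 9 trees catch fire, 6 burn out
  TTTF.
  TTF..
  .FTF.
  ..FTF
  ...FT
  F.FTT
Step 3: 6 trees catch fire, 9 burn out
  TTF..
  TF...
  ..F..
  ...F.
  ....F
  ...FT

TTF..
TF...
..F..
...F.
....F
...FT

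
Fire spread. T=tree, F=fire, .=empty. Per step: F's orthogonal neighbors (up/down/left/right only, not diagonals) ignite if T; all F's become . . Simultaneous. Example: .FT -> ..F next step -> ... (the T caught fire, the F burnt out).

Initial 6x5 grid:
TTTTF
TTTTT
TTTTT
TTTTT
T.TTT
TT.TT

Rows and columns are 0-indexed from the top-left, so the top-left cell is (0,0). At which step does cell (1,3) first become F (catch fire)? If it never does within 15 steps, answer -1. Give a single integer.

Step 1: cell (1,3)='T' (+2 fires, +1 burnt)
Step 2: cell (1,3)='F' (+3 fires, +2 burnt)
  -> target ignites at step 2
Step 3: cell (1,3)='.' (+4 fires, +3 burnt)
Step 4: cell (1,3)='.' (+5 fires, +4 burnt)
Step 5: cell (1,3)='.' (+5 fires, +5 burnt)
Step 6: cell (1,3)='.' (+4 fires, +5 burnt)
Step 7: cell (1,3)='.' (+1 fires, +4 burnt)
Step 8: cell (1,3)='.' (+1 fires, +1 burnt)
Step 9: cell (1,3)='.' (+1 fires, +1 burnt)
Step 10: cell (1,3)='.' (+1 fires, +1 burnt)
Step 11: cell (1,3)='.' (+0 fires, +1 burnt)
  fire out at step 11

2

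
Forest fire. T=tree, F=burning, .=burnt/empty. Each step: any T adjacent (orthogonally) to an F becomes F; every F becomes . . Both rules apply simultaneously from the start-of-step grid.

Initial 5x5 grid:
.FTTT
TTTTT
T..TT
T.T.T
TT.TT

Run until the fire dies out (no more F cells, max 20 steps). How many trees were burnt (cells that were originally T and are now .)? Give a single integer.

Answer: 17

Derivation:
Step 1: +2 fires, +1 burnt (F count now 2)
Step 2: +3 fires, +2 burnt (F count now 3)
Step 3: +3 fires, +3 burnt (F count now 3)
Step 4: +3 fires, +3 burnt (F count now 3)
Step 5: +2 fires, +3 burnt (F count now 2)
Step 6: +2 fires, +2 burnt (F count now 2)
Step 7: +1 fires, +2 burnt (F count now 1)
Step 8: +1 fires, +1 burnt (F count now 1)
Step 9: +0 fires, +1 burnt (F count now 0)
Fire out after step 9
Initially T: 18, now '.': 24
Total burnt (originally-T cells now '.'): 17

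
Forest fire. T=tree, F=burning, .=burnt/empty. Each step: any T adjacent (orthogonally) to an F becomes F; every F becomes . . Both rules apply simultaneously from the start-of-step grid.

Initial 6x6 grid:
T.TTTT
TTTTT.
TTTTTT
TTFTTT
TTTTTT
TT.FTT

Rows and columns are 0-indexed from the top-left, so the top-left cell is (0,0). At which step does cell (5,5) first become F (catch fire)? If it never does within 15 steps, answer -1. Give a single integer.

Step 1: cell (5,5)='T' (+6 fires, +2 burnt)
Step 2: cell (5,5)='F' (+8 fires, +6 burnt)
  -> target ignites at step 2
Step 3: cell (5,5)='.' (+9 fires, +8 burnt)
Step 4: cell (5,5)='.' (+5 fires, +9 burnt)
Step 5: cell (5,5)='.' (+2 fires, +5 burnt)
Step 6: cell (5,5)='.' (+1 fires, +2 burnt)
Step 7: cell (5,5)='.' (+0 fires, +1 burnt)
  fire out at step 7

2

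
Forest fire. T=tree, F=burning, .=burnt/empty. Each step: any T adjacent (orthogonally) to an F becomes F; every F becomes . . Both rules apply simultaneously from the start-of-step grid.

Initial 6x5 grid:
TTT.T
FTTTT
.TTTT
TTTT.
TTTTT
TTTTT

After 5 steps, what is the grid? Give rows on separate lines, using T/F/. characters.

Step 1: 2 trees catch fire, 1 burn out
  FTT.T
  .FTTT
  .TTTT
  TTTT.
  TTTTT
  TTTTT
Step 2: 3 trees catch fire, 2 burn out
  .FT.T
  ..FTT
  .FTTT
  TTTT.
  TTTTT
  TTTTT
Step 3: 4 trees catch fire, 3 burn out
  ..F.T
  ...FT
  ..FTT
  TFTT.
  TTTTT
  TTTTT
Step 4: 5 trees catch fire, 4 burn out
  ....T
  ....F
  ...FT
  F.FT.
  TFTTT
  TTTTT
Step 5: 6 trees catch fire, 5 burn out
  ....F
  .....
  ....F
  ...F.
  F.FTT
  TFTTT

....F
.....
....F
...F.
F.FTT
TFTTT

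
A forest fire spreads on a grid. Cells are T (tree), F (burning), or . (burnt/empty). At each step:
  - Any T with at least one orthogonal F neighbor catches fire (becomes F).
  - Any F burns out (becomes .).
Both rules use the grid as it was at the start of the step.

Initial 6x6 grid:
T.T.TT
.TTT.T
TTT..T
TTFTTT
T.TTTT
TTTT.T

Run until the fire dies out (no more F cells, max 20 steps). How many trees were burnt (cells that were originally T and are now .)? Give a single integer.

Step 1: +4 fires, +1 burnt (F count now 4)
Step 2: +6 fires, +4 burnt (F count now 6)
Step 3: +9 fires, +6 burnt (F count now 9)
Step 4: +3 fires, +9 burnt (F count now 3)
Step 5: +2 fires, +3 burnt (F count now 2)
Step 6: +1 fires, +2 burnt (F count now 1)
Step 7: +1 fires, +1 burnt (F count now 1)
Step 8: +0 fires, +1 burnt (F count now 0)
Fire out after step 8
Initially T: 27, now '.': 35
Total burnt (originally-T cells now '.'): 26

Answer: 26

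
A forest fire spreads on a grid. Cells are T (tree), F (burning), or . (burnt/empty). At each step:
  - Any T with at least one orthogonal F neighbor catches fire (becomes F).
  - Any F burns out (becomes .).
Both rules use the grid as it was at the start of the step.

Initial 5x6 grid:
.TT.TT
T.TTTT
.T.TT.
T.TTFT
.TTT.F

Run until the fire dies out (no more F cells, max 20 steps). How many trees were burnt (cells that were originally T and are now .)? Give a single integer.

Answer: 16

Derivation:
Step 1: +3 fires, +2 burnt (F count now 3)
Step 2: +4 fires, +3 burnt (F count now 4)
Step 3: +4 fires, +4 burnt (F count now 4)
Step 4: +3 fires, +4 burnt (F count now 3)
Step 5: +1 fires, +3 burnt (F count now 1)
Step 6: +1 fires, +1 burnt (F count now 1)
Step 7: +0 fires, +1 burnt (F count now 0)
Fire out after step 7
Initially T: 19, now '.': 27
Total burnt (originally-T cells now '.'): 16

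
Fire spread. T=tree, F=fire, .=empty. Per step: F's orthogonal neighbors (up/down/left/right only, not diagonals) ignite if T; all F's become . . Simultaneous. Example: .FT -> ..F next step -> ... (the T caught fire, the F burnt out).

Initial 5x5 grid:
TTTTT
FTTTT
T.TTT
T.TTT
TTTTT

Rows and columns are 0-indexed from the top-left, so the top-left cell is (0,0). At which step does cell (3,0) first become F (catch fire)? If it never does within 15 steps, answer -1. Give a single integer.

Step 1: cell (3,0)='T' (+3 fires, +1 burnt)
Step 2: cell (3,0)='F' (+3 fires, +3 burnt)
  -> target ignites at step 2
Step 3: cell (3,0)='.' (+4 fires, +3 burnt)
Step 4: cell (3,0)='.' (+5 fires, +4 burnt)
Step 5: cell (3,0)='.' (+4 fires, +5 burnt)
Step 6: cell (3,0)='.' (+2 fires, +4 burnt)
Step 7: cell (3,0)='.' (+1 fires, +2 burnt)
Step 8: cell (3,0)='.' (+0 fires, +1 burnt)
  fire out at step 8

2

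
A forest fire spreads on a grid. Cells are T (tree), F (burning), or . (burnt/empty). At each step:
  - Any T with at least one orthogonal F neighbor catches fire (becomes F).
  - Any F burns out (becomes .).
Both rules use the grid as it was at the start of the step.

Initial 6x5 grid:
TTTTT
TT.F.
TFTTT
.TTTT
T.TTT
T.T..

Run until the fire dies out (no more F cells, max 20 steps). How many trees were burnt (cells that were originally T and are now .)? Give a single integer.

Step 1: +6 fires, +2 burnt (F count now 6)
Step 2: +7 fires, +6 burnt (F count now 7)
Step 3: +4 fires, +7 burnt (F count now 4)
Step 4: +2 fires, +4 burnt (F count now 2)
Step 5: +0 fires, +2 burnt (F count now 0)
Fire out after step 5
Initially T: 21, now '.': 28
Total burnt (originally-T cells now '.'): 19

Answer: 19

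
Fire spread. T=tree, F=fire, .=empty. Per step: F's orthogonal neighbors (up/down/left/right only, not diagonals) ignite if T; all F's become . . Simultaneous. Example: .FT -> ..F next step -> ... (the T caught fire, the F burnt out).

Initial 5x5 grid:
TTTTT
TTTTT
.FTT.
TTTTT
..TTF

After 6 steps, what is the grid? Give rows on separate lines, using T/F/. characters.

Step 1: 5 trees catch fire, 2 burn out
  TTTTT
  TFTTT
  ..FT.
  TFTTF
  ..TF.
Step 2: 8 trees catch fire, 5 burn out
  TFTTT
  F.FTT
  ...F.
  F.FF.
  ..F..
Step 3: 3 trees catch fire, 8 burn out
  F.FTT
  ...FT
  .....
  .....
  .....
Step 4: 2 trees catch fire, 3 burn out
  ...FT
  ....F
  .....
  .....
  .....
Step 5: 1 trees catch fire, 2 burn out
  ....F
  .....
  .....
  .....
  .....
Step 6: 0 trees catch fire, 1 burn out
  .....
  .....
  .....
  .....
  .....

.....
.....
.....
.....
.....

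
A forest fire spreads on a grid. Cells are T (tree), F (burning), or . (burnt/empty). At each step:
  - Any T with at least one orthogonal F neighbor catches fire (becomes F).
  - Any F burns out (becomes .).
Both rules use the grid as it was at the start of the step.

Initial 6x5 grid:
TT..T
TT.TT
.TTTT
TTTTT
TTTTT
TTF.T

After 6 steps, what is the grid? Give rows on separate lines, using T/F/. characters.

Step 1: 2 trees catch fire, 1 burn out
  TT..T
  TT.TT
  .TTTT
  TTTTT
  TTFTT
  TF..T
Step 2: 4 trees catch fire, 2 burn out
  TT..T
  TT.TT
  .TTTT
  TTFTT
  TF.FT
  F...T
Step 3: 5 trees catch fire, 4 burn out
  TT..T
  TT.TT
  .TFTT
  TF.FT
  F...F
  ....T
Step 4: 5 trees catch fire, 5 burn out
  TT..T
  TT.TT
  .F.FT
  F...F
  .....
  ....F
Step 5: 3 trees catch fire, 5 burn out
  TT..T
  TF.FT
  ....F
  .....
  .....
  .....
Step 6: 3 trees catch fire, 3 burn out
  TF..T
  F...F
  .....
  .....
  .....
  .....

TF..T
F...F
.....
.....
.....
.....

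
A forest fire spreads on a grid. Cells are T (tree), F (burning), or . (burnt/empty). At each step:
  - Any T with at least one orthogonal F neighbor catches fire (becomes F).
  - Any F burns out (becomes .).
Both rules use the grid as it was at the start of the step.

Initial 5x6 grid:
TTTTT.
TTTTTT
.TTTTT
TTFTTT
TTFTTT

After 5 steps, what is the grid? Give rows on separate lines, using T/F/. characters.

Step 1: 5 trees catch fire, 2 burn out
  TTTTT.
  TTTTTT
  .TFTTT
  TF.FTT
  TF.FTT
Step 2: 7 trees catch fire, 5 burn out
  TTTTT.
  TTFTTT
  .F.FTT
  F...FT
  F...FT
Step 3: 6 trees catch fire, 7 burn out
  TTFTT.
  TF.FTT
  ....FT
  .....F
  .....F
Step 4: 5 trees catch fire, 6 burn out
  TF.FT.
  F...FT
  .....F
  ......
  ......
Step 5: 3 trees catch fire, 5 burn out
  F...F.
  .....F
  ......
  ......
  ......

F...F.
.....F
......
......
......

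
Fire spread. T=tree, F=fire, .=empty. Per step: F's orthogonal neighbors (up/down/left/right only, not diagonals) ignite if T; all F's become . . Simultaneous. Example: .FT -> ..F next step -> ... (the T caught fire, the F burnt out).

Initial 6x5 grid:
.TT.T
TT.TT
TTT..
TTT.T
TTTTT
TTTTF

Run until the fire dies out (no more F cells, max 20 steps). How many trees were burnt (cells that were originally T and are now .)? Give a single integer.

Step 1: +2 fires, +1 burnt (F count now 2)
Step 2: +3 fires, +2 burnt (F count now 3)
Step 3: +2 fires, +3 burnt (F count now 2)
Step 4: +3 fires, +2 burnt (F count now 3)
Step 5: +3 fires, +3 burnt (F count now 3)
Step 6: +2 fires, +3 burnt (F count now 2)
Step 7: +2 fires, +2 burnt (F count now 2)
Step 8: +2 fires, +2 burnt (F count now 2)
Step 9: +1 fires, +2 burnt (F count now 1)
Step 10: +0 fires, +1 burnt (F count now 0)
Fire out after step 10
Initially T: 23, now '.': 27
Total burnt (originally-T cells now '.'): 20

Answer: 20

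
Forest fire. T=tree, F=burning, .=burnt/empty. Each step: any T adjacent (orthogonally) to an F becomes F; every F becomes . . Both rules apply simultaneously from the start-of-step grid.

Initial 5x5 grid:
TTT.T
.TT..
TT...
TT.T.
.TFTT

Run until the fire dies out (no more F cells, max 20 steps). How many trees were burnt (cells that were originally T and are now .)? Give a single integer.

Answer: 13

Derivation:
Step 1: +2 fires, +1 burnt (F count now 2)
Step 2: +3 fires, +2 burnt (F count now 3)
Step 3: +2 fires, +3 burnt (F count now 2)
Step 4: +2 fires, +2 burnt (F count now 2)
Step 5: +2 fires, +2 burnt (F count now 2)
Step 6: +2 fires, +2 burnt (F count now 2)
Step 7: +0 fires, +2 burnt (F count now 0)
Fire out after step 7
Initially T: 14, now '.': 24
Total burnt (originally-T cells now '.'): 13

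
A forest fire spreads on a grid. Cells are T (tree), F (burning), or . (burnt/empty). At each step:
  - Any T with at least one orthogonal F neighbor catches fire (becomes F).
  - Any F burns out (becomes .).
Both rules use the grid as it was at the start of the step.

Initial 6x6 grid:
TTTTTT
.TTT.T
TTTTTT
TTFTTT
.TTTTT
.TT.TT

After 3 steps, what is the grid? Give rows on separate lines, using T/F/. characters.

Step 1: 4 trees catch fire, 1 burn out
  TTTTTT
  .TTT.T
  TTFTTT
  TF.FTT
  .TFTTT
  .TT.TT
Step 2: 8 trees catch fire, 4 burn out
  TTTTTT
  .TFT.T
  TF.FTT
  F...FT
  .F.FTT
  .TF.TT
Step 3: 8 trees catch fire, 8 burn out
  TTFTTT
  .F.F.T
  F...FT
  .....F
  ....FT
  .F..TT

TTFTTT
.F.F.T
F...FT
.....F
....FT
.F..TT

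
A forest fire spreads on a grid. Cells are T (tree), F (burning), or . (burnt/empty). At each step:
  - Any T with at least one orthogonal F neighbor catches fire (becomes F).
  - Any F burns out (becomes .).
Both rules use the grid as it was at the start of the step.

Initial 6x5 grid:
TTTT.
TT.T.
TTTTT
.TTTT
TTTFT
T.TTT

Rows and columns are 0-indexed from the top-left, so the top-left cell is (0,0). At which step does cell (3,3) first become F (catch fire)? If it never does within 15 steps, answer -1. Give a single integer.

Step 1: cell (3,3)='F' (+4 fires, +1 burnt)
  -> target ignites at step 1
Step 2: cell (3,3)='.' (+6 fires, +4 burnt)
Step 3: cell (3,3)='.' (+5 fires, +6 burnt)
Step 4: cell (3,3)='.' (+3 fires, +5 burnt)
Step 5: cell (3,3)='.' (+3 fires, +3 burnt)
Step 6: cell (3,3)='.' (+2 fires, +3 burnt)
Step 7: cell (3,3)='.' (+1 fires, +2 burnt)
Step 8: cell (3,3)='.' (+0 fires, +1 burnt)
  fire out at step 8

1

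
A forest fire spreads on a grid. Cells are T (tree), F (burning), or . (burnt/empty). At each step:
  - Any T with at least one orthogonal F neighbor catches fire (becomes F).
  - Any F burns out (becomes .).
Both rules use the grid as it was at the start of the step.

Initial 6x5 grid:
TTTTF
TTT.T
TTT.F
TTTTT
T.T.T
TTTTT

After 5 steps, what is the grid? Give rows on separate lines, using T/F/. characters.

Step 1: 3 trees catch fire, 2 burn out
  TTTF.
  TTT.F
  TTT..
  TTTTF
  T.T.T
  TTTTT
Step 2: 3 trees catch fire, 3 burn out
  TTF..
  TTT..
  TTT..
  TTTF.
  T.T.F
  TTTTT
Step 3: 4 trees catch fire, 3 burn out
  TF...
  TTF..
  TTT..
  TTF..
  T.T..
  TTTTF
Step 4: 6 trees catch fire, 4 burn out
  F....
  TF...
  TTF..
  TF...
  T.F..
  TTTF.
Step 5: 4 trees catch fire, 6 burn out
  .....
  F....
  TF...
  F....
  T....
  TTF..

.....
F....
TF...
F....
T....
TTF..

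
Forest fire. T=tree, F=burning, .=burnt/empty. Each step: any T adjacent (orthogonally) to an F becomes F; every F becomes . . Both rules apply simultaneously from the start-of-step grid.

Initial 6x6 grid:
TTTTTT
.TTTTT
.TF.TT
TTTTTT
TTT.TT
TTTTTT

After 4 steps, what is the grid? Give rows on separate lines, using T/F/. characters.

Step 1: 3 trees catch fire, 1 burn out
  TTTTTT
  .TFTTT
  .F..TT
  TTFTTT
  TTT.TT
  TTTTTT
Step 2: 6 trees catch fire, 3 burn out
  TTFTTT
  .F.FTT
  ....TT
  TF.FTT
  TTF.TT
  TTTTTT
Step 3: 7 trees catch fire, 6 burn out
  TF.FTT
  ....FT
  ....TT
  F...FT
  TF..TT
  TTFTTT
Step 4: 9 trees catch fire, 7 burn out
  F...FT
  .....F
  ....FT
  .....F
  F...FT
  TF.FTT

F...FT
.....F
....FT
.....F
F...FT
TF.FTT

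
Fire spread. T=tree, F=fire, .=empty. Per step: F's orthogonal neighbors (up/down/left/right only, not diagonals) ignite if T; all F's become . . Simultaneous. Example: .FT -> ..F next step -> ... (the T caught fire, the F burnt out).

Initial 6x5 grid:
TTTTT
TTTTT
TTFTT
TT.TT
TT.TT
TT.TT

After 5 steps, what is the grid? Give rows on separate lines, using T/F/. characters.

Step 1: 3 trees catch fire, 1 burn out
  TTTTT
  TTFTT
  TF.FT
  TT.TT
  TT.TT
  TT.TT
Step 2: 7 trees catch fire, 3 burn out
  TTFTT
  TF.FT
  F...F
  TF.FT
  TT.TT
  TT.TT
Step 3: 8 trees catch fire, 7 burn out
  TF.FT
  F...F
  .....
  F...F
  TF.FT
  TT.TT
Step 4: 6 trees catch fire, 8 burn out
  F...F
  .....
  .....
  .....
  F...F
  TF.FT
Step 5: 2 trees catch fire, 6 burn out
  .....
  .....
  .....
  .....
  .....
  F...F

.....
.....
.....
.....
.....
F...F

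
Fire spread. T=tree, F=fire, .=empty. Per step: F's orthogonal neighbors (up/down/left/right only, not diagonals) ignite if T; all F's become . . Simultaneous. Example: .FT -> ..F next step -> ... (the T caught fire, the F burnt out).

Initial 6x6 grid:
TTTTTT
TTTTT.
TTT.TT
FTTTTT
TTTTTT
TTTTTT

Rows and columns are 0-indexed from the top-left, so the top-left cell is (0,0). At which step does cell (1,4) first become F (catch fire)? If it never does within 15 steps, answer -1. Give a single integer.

Step 1: cell (1,4)='T' (+3 fires, +1 burnt)
Step 2: cell (1,4)='T' (+5 fires, +3 burnt)
Step 3: cell (1,4)='T' (+6 fires, +5 burnt)
Step 4: cell (1,4)='T' (+5 fires, +6 burnt)
Step 5: cell (1,4)='T' (+6 fires, +5 burnt)
Step 6: cell (1,4)='F' (+5 fires, +6 burnt)
  -> target ignites at step 6
Step 7: cell (1,4)='.' (+2 fires, +5 burnt)
Step 8: cell (1,4)='.' (+1 fires, +2 burnt)
Step 9: cell (1,4)='.' (+0 fires, +1 burnt)
  fire out at step 9

6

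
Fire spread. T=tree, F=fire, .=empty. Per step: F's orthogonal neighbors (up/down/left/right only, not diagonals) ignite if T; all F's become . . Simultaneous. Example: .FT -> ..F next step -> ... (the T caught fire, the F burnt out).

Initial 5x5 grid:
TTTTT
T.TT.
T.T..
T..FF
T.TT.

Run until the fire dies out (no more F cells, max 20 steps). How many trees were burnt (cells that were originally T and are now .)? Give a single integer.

Step 1: +1 fires, +2 burnt (F count now 1)
Step 2: +1 fires, +1 burnt (F count now 1)
Step 3: +0 fires, +1 burnt (F count now 0)
Fire out after step 3
Initially T: 14, now '.': 13
Total burnt (originally-T cells now '.'): 2

Answer: 2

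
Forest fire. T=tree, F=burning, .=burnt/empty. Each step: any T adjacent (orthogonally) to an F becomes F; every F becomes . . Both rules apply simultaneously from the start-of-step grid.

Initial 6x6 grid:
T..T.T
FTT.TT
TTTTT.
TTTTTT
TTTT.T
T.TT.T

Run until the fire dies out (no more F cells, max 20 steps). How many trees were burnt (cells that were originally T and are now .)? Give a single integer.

Answer: 26

Derivation:
Step 1: +3 fires, +1 burnt (F count now 3)
Step 2: +3 fires, +3 burnt (F count now 3)
Step 3: +3 fires, +3 burnt (F count now 3)
Step 4: +4 fires, +3 burnt (F count now 4)
Step 5: +3 fires, +4 burnt (F count now 3)
Step 6: +4 fires, +3 burnt (F count now 4)
Step 7: +3 fires, +4 burnt (F count now 3)
Step 8: +2 fires, +3 burnt (F count now 2)
Step 9: +1 fires, +2 burnt (F count now 1)
Step 10: +0 fires, +1 burnt (F count now 0)
Fire out after step 10
Initially T: 27, now '.': 35
Total burnt (originally-T cells now '.'): 26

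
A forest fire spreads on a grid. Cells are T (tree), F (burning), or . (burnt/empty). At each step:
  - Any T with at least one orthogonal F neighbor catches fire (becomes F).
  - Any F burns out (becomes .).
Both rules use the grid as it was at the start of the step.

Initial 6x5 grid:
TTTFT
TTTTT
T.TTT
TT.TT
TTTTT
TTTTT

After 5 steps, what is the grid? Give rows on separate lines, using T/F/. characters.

Step 1: 3 trees catch fire, 1 burn out
  TTF.F
  TTTFT
  T.TTT
  TT.TT
  TTTTT
  TTTTT
Step 2: 4 trees catch fire, 3 burn out
  TF...
  TTF.F
  T.TFT
  TT.TT
  TTTTT
  TTTTT
Step 3: 5 trees catch fire, 4 burn out
  F....
  TF...
  T.F.F
  TT.FT
  TTTTT
  TTTTT
Step 4: 3 trees catch fire, 5 burn out
  .....
  F....
  T....
  TT..F
  TTTFT
  TTTTT
Step 5: 4 trees catch fire, 3 burn out
  .....
  .....
  F....
  TT...
  TTF.F
  TTTFT

.....
.....
F....
TT...
TTF.F
TTTFT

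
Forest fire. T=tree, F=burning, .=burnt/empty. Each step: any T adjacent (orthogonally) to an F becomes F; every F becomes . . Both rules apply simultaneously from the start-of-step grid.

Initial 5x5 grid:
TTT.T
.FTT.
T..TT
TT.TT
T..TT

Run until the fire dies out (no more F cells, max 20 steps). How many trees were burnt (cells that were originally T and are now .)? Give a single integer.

Step 1: +2 fires, +1 burnt (F count now 2)
Step 2: +3 fires, +2 burnt (F count now 3)
Step 3: +1 fires, +3 burnt (F count now 1)
Step 4: +2 fires, +1 burnt (F count now 2)
Step 5: +2 fires, +2 burnt (F count now 2)
Step 6: +1 fires, +2 burnt (F count now 1)
Step 7: +0 fires, +1 burnt (F count now 0)
Fire out after step 7
Initially T: 16, now '.': 20
Total burnt (originally-T cells now '.'): 11

Answer: 11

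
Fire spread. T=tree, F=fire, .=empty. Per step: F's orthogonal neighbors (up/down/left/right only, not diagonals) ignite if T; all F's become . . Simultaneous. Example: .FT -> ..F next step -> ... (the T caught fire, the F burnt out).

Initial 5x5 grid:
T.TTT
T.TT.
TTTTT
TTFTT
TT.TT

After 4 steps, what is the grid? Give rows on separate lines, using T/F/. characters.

Step 1: 3 trees catch fire, 1 burn out
  T.TTT
  T.TT.
  TTFTT
  TF.FT
  TT.TT
Step 2: 7 trees catch fire, 3 burn out
  T.TTT
  T.FT.
  TF.FT
  F...F
  TF.FT
Step 3: 6 trees catch fire, 7 burn out
  T.FTT
  T..F.
  F...F
  .....
  F...F
Step 4: 2 trees catch fire, 6 burn out
  T..FT
  F....
  .....
  .....
  .....

T..FT
F....
.....
.....
.....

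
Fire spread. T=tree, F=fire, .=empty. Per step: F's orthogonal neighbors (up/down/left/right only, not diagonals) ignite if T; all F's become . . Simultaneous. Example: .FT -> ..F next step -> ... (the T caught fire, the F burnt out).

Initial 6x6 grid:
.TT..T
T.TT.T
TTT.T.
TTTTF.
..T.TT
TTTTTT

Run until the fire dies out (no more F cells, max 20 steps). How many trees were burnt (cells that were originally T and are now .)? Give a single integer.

Step 1: +3 fires, +1 burnt (F count now 3)
Step 2: +3 fires, +3 burnt (F count now 3)
Step 3: +5 fires, +3 burnt (F count now 5)
Step 4: +4 fires, +5 burnt (F count now 4)
Step 5: +4 fires, +4 burnt (F count now 4)
Step 6: +3 fires, +4 burnt (F count now 3)
Step 7: +0 fires, +3 burnt (F count now 0)
Fire out after step 7
Initially T: 24, now '.': 34
Total burnt (originally-T cells now '.'): 22

Answer: 22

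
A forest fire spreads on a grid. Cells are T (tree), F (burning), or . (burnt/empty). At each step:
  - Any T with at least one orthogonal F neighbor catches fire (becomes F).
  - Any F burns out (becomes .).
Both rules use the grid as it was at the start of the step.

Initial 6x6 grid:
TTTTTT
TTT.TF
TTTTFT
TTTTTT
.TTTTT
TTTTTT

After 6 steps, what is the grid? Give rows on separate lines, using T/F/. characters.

Step 1: 5 trees catch fire, 2 burn out
  TTTTTF
  TTT.F.
  TTTF.F
  TTTTFT
  .TTTTT
  TTTTTT
Step 2: 5 trees catch fire, 5 burn out
  TTTTF.
  TTT...
  TTF...
  TTTF.F
  .TTTFT
  TTTTTT
Step 3: 7 trees catch fire, 5 burn out
  TTTF..
  TTF...
  TF....
  TTF...
  .TTF.F
  TTTTFT
Step 4: 7 trees catch fire, 7 burn out
  TTF...
  TF....
  F.....
  TF....
  .TF...
  TTTF.F
Step 5: 5 trees catch fire, 7 burn out
  TF....
  F.....
  ......
  F.....
  .F....
  TTF...
Step 6: 2 trees catch fire, 5 burn out
  F.....
  ......
  ......
  ......
  ......
  TF....

F.....
......
......
......
......
TF....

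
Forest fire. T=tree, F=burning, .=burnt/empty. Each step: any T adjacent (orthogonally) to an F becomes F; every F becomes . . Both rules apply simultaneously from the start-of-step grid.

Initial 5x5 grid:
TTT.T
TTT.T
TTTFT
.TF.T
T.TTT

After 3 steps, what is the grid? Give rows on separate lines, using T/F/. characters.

Step 1: 4 trees catch fire, 2 burn out
  TTT.T
  TTT.T
  TTF.F
  .F..T
  T.FTT
Step 2: 5 trees catch fire, 4 burn out
  TTT.T
  TTF.F
  TF...
  ....F
  T..FT
Step 3: 5 trees catch fire, 5 burn out
  TTF.F
  TF...
  F....
  .....
  T...F

TTF.F
TF...
F....
.....
T...F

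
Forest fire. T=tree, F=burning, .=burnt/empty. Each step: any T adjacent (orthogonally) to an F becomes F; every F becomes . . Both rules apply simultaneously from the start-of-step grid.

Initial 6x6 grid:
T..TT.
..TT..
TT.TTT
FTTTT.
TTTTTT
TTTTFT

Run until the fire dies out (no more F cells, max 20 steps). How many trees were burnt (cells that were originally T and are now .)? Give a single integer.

Step 1: +6 fires, +2 burnt (F count now 6)
Step 2: +8 fires, +6 burnt (F count now 8)
Step 3: +4 fires, +8 burnt (F count now 4)
Step 4: +2 fires, +4 burnt (F count now 2)
Step 5: +1 fires, +2 burnt (F count now 1)
Step 6: +2 fires, +1 burnt (F count now 2)
Step 7: +1 fires, +2 burnt (F count now 1)
Step 8: +0 fires, +1 burnt (F count now 0)
Fire out after step 8
Initially T: 25, now '.': 35
Total burnt (originally-T cells now '.'): 24

Answer: 24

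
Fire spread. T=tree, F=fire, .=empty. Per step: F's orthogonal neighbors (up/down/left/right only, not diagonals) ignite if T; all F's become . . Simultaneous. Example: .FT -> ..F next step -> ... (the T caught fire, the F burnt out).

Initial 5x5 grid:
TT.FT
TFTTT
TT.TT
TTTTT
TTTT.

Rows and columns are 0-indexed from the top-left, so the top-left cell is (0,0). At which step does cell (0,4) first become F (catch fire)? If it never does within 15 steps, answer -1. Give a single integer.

Step 1: cell (0,4)='F' (+6 fires, +2 burnt)
  -> target ignites at step 1
Step 2: cell (0,4)='.' (+5 fires, +6 burnt)
Step 3: cell (0,4)='.' (+5 fires, +5 burnt)
Step 4: cell (0,4)='.' (+4 fires, +5 burnt)
Step 5: cell (0,4)='.' (+0 fires, +4 burnt)
  fire out at step 5

1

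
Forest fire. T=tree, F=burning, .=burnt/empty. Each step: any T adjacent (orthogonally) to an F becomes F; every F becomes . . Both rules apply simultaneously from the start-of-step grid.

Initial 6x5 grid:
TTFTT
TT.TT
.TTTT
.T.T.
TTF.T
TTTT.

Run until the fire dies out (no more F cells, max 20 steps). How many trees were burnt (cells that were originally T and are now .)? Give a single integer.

Answer: 20

Derivation:
Step 1: +4 fires, +2 burnt (F count now 4)
Step 2: +8 fires, +4 burnt (F count now 8)
Step 3: +5 fires, +8 burnt (F count now 5)
Step 4: +3 fires, +5 burnt (F count now 3)
Step 5: +0 fires, +3 burnt (F count now 0)
Fire out after step 5
Initially T: 21, now '.': 29
Total burnt (originally-T cells now '.'): 20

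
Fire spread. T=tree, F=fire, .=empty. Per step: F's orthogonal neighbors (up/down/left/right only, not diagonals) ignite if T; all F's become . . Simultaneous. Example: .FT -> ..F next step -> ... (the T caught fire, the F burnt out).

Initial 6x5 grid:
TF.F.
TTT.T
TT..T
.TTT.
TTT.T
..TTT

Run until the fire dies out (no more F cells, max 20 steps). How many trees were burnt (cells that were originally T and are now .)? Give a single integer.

Answer: 16

Derivation:
Step 1: +2 fires, +2 burnt (F count now 2)
Step 2: +3 fires, +2 burnt (F count now 3)
Step 3: +2 fires, +3 burnt (F count now 2)
Step 4: +2 fires, +2 burnt (F count now 2)
Step 5: +3 fires, +2 burnt (F count now 3)
Step 6: +1 fires, +3 burnt (F count now 1)
Step 7: +1 fires, +1 burnt (F count now 1)
Step 8: +1 fires, +1 burnt (F count now 1)
Step 9: +1 fires, +1 burnt (F count now 1)
Step 10: +0 fires, +1 burnt (F count now 0)
Fire out after step 10
Initially T: 18, now '.': 28
Total burnt (originally-T cells now '.'): 16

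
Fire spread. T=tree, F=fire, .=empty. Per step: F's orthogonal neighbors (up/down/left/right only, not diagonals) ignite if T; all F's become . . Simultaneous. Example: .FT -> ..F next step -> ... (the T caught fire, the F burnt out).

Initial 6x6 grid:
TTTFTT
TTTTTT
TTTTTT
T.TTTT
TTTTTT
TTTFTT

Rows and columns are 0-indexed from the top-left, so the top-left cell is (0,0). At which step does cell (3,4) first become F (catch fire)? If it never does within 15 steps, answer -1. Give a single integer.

Step 1: cell (3,4)='T' (+6 fires, +2 burnt)
Step 2: cell (3,4)='T' (+10 fires, +6 burnt)
Step 3: cell (3,4)='F' (+10 fires, +10 burnt)
  -> target ignites at step 3
Step 4: cell (3,4)='.' (+5 fires, +10 burnt)
Step 5: cell (3,4)='.' (+2 fires, +5 burnt)
Step 6: cell (3,4)='.' (+0 fires, +2 burnt)
  fire out at step 6

3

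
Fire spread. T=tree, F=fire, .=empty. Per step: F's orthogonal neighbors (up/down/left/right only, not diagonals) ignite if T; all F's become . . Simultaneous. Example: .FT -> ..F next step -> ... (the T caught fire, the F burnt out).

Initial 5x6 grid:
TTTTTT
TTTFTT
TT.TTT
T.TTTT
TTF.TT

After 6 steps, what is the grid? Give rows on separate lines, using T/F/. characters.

Step 1: 6 trees catch fire, 2 burn out
  TTTFTT
  TTF.FT
  TT.FTT
  T.FTTT
  TF..TT
Step 2: 7 trees catch fire, 6 burn out
  TTF.FT
  TF...F
  TT..FT
  T..FTT
  F...TT
Step 3: 7 trees catch fire, 7 burn out
  TF...F
  F.....
  TF...F
  F...FT
  ....TT
Step 4: 4 trees catch fire, 7 burn out
  F.....
  ......
  F.....
  .....F
  ....FT
Step 5: 1 trees catch fire, 4 burn out
  ......
  ......
  ......
  ......
  .....F
Step 6: 0 trees catch fire, 1 burn out
  ......
  ......
  ......
  ......
  ......

......
......
......
......
......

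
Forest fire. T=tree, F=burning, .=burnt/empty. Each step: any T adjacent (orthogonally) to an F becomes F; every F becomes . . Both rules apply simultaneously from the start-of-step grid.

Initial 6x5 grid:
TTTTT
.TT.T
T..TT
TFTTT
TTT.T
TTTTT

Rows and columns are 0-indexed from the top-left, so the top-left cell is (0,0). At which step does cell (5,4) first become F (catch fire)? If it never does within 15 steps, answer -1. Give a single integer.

Step 1: cell (5,4)='T' (+3 fires, +1 burnt)
Step 2: cell (5,4)='T' (+5 fires, +3 burnt)
Step 3: cell (5,4)='T' (+4 fires, +5 burnt)
Step 4: cell (5,4)='T' (+3 fires, +4 burnt)
Step 5: cell (5,4)='F' (+2 fires, +3 burnt)
  -> target ignites at step 5
Step 6: cell (5,4)='.' (+1 fires, +2 burnt)
Step 7: cell (5,4)='.' (+1 fires, +1 burnt)
Step 8: cell (5,4)='.' (+1 fires, +1 burnt)
Step 9: cell (5,4)='.' (+2 fires, +1 burnt)
Step 10: cell (5,4)='.' (+2 fires, +2 burnt)
Step 11: cell (5,4)='.' (+0 fires, +2 burnt)
  fire out at step 11

5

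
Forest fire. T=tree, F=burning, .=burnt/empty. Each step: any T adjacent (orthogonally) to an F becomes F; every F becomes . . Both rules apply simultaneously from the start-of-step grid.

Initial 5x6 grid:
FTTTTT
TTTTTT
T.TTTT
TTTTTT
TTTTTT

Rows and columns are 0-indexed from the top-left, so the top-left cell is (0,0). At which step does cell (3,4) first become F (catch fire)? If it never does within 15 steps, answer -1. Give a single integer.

Step 1: cell (3,4)='T' (+2 fires, +1 burnt)
Step 2: cell (3,4)='T' (+3 fires, +2 burnt)
Step 3: cell (3,4)='T' (+3 fires, +3 burnt)
Step 4: cell (3,4)='T' (+5 fires, +3 burnt)
Step 5: cell (3,4)='T' (+5 fires, +5 burnt)
Step 6: cell (3,4)='T' (+4 fires, +5 burnt)
Step 7: cell (3,4)='F' (+3 fires, +4 burnt)
  -> target ignites at step 7
Step 8: cell (3,4)='.' (+2 fires, +3 burnt)
Step 9: cell (3,4)='.' (+1 fires, +2 burnt)
Step 10: cell (3,4)='.' (+0 fires, +1 burnt)
  fire out at step 10

7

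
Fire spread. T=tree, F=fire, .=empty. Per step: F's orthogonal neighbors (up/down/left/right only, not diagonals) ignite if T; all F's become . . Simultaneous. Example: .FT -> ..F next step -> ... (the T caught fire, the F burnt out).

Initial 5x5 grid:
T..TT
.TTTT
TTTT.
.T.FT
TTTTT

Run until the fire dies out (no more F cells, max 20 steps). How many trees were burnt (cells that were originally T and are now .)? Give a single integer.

Answer: 17

Derivation:
Step 1: +3 fires, +1 burnt (F count now 3)
Step 2: +4 fires, +3 burnt (F count now 4)
Step 3: +5 fires, +4 burnt (F count now 5)
Step 4: +5 fires, +5 burnt (F count now 5)
Step 5: +0 fires, +5 burnt (F count now 0)
Fire out after step 5
Initially T: 18, now '.': 24
Total burnt (originally-T cells now '.'): 17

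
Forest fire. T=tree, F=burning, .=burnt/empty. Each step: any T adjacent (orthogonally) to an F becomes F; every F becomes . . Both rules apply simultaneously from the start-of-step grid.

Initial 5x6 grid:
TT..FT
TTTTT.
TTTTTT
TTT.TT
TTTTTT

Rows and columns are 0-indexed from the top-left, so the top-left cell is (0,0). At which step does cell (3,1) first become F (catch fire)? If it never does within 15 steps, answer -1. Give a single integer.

Step 1: cell (3,1)='T' (+2 fires, +1 burnt)
Step 2: cell (3,1)='T' (+2 fires, +2 burnt)
Step 3: cell (3,1)='T' (+4 fires, +2 burnt)
Step 4: cell (3,1)='T' (+4 fires, +4 burnt)
Step 5: cell (3,1)='T' (+6 fires, +4 burnt)
Step 6: cell (3,1)='F' (+4 fires, +6 burnt)
  -> target ignites at step 6
Step 7: cell (3,1)='.' (+2 fires, +4 burnt)
Step 8: cell (3,1)='.' (+1 fires, +2 burnt)
Step 9: cell (3,1)='.' (+0 fires, +1 burnt)
  fire out at step 9

6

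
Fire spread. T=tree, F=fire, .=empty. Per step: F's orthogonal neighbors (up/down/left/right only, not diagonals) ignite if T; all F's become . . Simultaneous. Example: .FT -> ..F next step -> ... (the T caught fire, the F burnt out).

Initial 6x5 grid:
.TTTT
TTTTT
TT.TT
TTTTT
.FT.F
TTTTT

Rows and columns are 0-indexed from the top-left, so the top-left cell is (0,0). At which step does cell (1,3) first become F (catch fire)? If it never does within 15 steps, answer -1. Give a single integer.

Step 1: cell (1,3)='T' (+5 fires, +2 burnt)
Step 2: cell (1,3)='T' (+8 fires, +5 burnt)
Step 3: cell (1,3)='T' (+4 fires, +8 burnt)
Step 4: cell (1,3)='F' (+5 fires, +4 burnt)
  -> target ignites at step 4
Step 5: cell (1,3)='.' (+2 fires, +5 burnt)
Step 6: cell (1,3)='.' (+0 fires, +2 burnt)
  fire out at step 6

4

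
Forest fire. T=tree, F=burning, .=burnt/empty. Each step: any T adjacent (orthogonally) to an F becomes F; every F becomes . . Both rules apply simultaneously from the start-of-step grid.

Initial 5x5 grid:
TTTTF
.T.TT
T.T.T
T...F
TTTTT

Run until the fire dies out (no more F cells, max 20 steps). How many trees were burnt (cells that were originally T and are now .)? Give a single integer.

Step 1: +4 fires, +2 burnt (F count now 4)
Step 2: +3 fires, +4 burnt (F count now 3)
Step 3: +2 fires, +3 burnt (F count now 2)
Step 4: +3 fires, +2 burnt (F count now 3)
Step 5: +1 fires, +3 burnt (F count now 1)
Step 6: +1 fires, +1 burnt (F count now 1)
Step 7: +1 fires, +1 burnt (F count now 1)
Step 8: +0 fires, +1 burnt (F count now 0)
Fire out after step 8
Initially T: 16, now '.': 24
Total burnt (originally-T cells now '.'): 15

Answer: 15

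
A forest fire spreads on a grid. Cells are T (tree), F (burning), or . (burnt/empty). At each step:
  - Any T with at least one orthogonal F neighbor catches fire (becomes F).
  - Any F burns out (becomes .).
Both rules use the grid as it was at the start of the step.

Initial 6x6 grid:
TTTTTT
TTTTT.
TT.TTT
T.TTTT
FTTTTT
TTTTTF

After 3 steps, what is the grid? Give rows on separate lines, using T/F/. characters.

Step 1: 5 trees catch fire, 2 burn out
  TTTTTT
  TTTTT.
  TT.TTT
  F.TTTT
  .FTTTF
  FTTTF.
Step 2: 6 trees catch fire, 5 burn out
  TTTTTT
  TTTTT.
  FT.TTT
  ..TTTF
  ..FTF.
  .FTF..
Step 3: 7 trees catch fire, 6 burn out
  TTTTTT
  FTTTT.
  .F.TTF
  ..FTF.
  ...F..
  ..F...

TTTTTT
FTTTT.
.F.TTF
..FTF.
...F..
..F...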